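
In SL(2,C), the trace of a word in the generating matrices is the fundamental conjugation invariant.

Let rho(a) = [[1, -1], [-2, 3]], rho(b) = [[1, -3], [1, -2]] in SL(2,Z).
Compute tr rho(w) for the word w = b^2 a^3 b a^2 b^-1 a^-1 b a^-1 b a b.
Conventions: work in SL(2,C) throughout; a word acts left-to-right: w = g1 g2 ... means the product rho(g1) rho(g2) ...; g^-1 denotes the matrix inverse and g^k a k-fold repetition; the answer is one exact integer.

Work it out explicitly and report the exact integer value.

-3134

rho(b) = [[1, -3], [1, -2]]
... * rho(b) = [[1, -3], [1, -2]]  ->  [[-2, 3], [-1, 1]]
... * rho(a) = [[1, -1], [-2, 3]]  ->  [[-8, 11], [-3, 4]]
... * rho(a) = [[1, -1], [-2, 3]]  ->  [[-30, 41], [-11, 15]]
... * rho(a) = [[1, -1], [-2, 3]]  ->  [[-112, 153], [-41, 56]]
... * rho(b) = [[1, -3], [1, -2]]  ->  [[41, 30], [15, 11]]
... * rho(a) = [[1, -1], [-2, 3]]  ->  [[-19, 49], [-7, 18]]
... * rho(a) = [[1, -1], [-2, 3]]  ->  [[-117, 166], [-43, 61]]
... * rho(b^-1) = [[-2, 3], [-1, 1]]  ->  [[68, -185], [25, -68]]
... * rho(a^-1) = [[3, 1], [2, 1]]  ->  [[-166, -117], [-61, -43]]
... * rho(b) = [[1, -3], [1, -2]]  ->  [[-283, 732], [-104, 269]]
... * rho(a^-1) = [[3, 1], [2, 1]]  ->  [[615, 449], [226, 165]]
... * rho(b) = [[1, -3], [1, -2]]  ->  [[1064, -2743], [391, -1008]]
... * rho(a) = [[1, -1], [-2, 3]]  ->  [[6550, -9293], [2407, -3415]]
... * rho(b) = [[1, -3], [1, -2]]  ->  [[-2743, -1064], [-1008, -391]]
tr = -2743 + -391 = -3134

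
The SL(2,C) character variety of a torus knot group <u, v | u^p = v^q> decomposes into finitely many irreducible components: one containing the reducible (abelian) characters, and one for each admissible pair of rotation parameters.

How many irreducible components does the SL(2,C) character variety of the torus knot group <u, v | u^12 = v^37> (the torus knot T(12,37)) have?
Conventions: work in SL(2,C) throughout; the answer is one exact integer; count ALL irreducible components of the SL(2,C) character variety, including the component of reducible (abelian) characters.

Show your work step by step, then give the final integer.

199

For T(12,37): irreducibility forces the central element u^12 = v^37 to one of +I, -I.
On an irreducible component, tr(u) is locked at 2*cos(pi*alpha/12) for some alpha in 1..11, and tr(v) at 2*cos(pi*beta/37) for some beta in 1..36.
Consistency of u^12 = (-1)^alpha I with v^37 = (-1)^beta I forces alpha = beta (mod 2).
Counting: 6 odd alphas x 18 odd betas + 5 even alphas x 18 even betas = 108 + 90 = 198.
That is 198 components of irreducible characters, and with the reducible (abelian) component the total is 199.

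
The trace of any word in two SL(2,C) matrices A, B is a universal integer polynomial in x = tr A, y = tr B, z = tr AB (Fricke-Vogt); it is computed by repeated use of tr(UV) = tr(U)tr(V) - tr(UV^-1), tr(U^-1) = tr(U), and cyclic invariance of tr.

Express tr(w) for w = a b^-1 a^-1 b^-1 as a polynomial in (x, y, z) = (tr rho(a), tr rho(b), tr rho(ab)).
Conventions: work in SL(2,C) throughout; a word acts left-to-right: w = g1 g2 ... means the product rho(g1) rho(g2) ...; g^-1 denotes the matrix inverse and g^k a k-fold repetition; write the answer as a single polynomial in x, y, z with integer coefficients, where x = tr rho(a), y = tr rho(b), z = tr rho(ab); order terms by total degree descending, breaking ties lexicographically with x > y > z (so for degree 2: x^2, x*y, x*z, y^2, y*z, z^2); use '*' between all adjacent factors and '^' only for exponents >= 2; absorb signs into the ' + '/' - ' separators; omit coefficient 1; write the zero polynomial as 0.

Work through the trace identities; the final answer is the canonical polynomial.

x*y*z - x^2 - z^2 + 2

trace(b^-1) = trace(b) = y
trace(b a b) = trace(b) * trace(a b) - trace(a) = y*z - x
trace(b a b a) = trace(b a) * trace(b a) - trace(1) = z^2 - 2
trace(a b a^-1 b) = trace(b a b) * trace(a) - trace(b a b a) = x*y*z - x^2 - z^2 + 2
trace(a^-1 b^-1 a b) = trace(a b a^-1) * trace(b) - trace(a b a^-1 b) = -x*y*z + x^2 + y^2 + z^2 - 2
trace(a b^-1 a^-1 b^-1) = trace(a^-1 b^-1 a) * trace(b) - trace(a^-1 b^-1 a b) = x*y*z - x^2 - z^2 + 2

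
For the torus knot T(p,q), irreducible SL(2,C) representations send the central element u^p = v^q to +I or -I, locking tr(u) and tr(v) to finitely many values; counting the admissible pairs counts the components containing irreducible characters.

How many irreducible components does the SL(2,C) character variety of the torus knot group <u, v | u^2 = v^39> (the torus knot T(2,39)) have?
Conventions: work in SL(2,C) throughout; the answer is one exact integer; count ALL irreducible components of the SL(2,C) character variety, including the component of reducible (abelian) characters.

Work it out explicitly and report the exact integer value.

For T(2,39): irreducibility forces the central element u^2 = v^39 to one of +I, -I.
This locks tr(u) to 2*cos(pi*alpha/2), alpha in 1..1, and tr(v) to 2*cos(pi*beta/39), beta in 1..38, on each component of irreducible characters.
Consistency of u^2 = (-1)^alpha I with v^39 = (-1)^beta I forces alpha = beta (mod 2).
Counting: 1 odd alphas x 19 odd betas + 0 even alphas x 19 even betas = 19 + 0 = 19.
Total: 19 irreducible-character components + 1 reducible (abelian) component = 20.

20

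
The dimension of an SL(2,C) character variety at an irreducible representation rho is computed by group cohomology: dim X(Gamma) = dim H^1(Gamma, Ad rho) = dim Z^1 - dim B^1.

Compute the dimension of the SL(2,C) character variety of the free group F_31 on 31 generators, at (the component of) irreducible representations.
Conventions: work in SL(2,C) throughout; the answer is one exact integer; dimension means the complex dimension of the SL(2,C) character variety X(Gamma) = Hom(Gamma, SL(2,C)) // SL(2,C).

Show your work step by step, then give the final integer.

Here Gamma is free of rank 31 — no relator constrains a cocycle.
A cocycle picks one sl_2 vector per generator freely, giving dim Z^1 = 3*31 = 93.
Irreducibility makes the coboundary map sl_2 -> Z^1 injective (trivial centralizer), so dim B^1 = 3.
Therefore dim X = 93 - 3 = 90.

90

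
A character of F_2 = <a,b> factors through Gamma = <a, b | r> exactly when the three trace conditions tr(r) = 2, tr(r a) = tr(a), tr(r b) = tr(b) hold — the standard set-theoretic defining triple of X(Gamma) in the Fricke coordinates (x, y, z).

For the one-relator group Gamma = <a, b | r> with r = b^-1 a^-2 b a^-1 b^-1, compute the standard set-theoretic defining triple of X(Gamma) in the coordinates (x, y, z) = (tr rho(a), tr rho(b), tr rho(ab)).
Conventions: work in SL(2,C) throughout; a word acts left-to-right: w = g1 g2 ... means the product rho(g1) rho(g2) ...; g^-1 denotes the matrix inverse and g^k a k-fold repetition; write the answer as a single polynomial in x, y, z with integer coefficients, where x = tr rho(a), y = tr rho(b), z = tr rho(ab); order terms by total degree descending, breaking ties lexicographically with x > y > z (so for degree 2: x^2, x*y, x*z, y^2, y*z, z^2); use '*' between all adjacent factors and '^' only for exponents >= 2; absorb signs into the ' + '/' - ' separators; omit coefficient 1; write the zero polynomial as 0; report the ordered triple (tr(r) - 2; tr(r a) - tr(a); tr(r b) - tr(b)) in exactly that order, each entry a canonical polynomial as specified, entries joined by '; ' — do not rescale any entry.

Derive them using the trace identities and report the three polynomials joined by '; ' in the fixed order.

x^2*y^2*z - x^3*y - x*y^3 - x*y*z^2 + x^2*z + 3*x*y - z - 2; x^3*y^2*z - x^4*y - x^2*y^3 - 2*x^2*y*z^2 + x^3*z + x*y^2*z + x*z^3 + 4*x^2*y - 3*x*z - x - y; x^2*y*z - x*y^2 - x*z^2 + x - y

trace(a^-1) = trace(a) = x
trace(a b a) = trace(a) * trace(b a) - trace(b)  (reduce the a square) = x*z - y
trace(a b a b) = trace(a b) * trace(a b) - trace(1)  (split on a) = z^2 - 2
trace(b a b^-1 a) = trace(a b a) * trace(b) - trace(a b a b)  (eliminate b^-1) = x*y*z - y^2 - z^2 + 2
trace(b^-1 a^-1 b a) = trace(b a b^-1) * trace(a) - trace(b a b^-1 a)  (eliminate a^-1) = -x*y*z + x^2 + y^2 + z^2 - 2
trace(b a^-1 b^-1 a^-1) = trace(b^-1 a^-1 b) * trace(a) - trace(b^-1 a^-1 b a)  (eliminate a^-1) = x*y*z - y^2 - z^2 + 2
trace(b^-1 a^-2 b a^-1) = trace(b a^-1 b^-1 a^-1) * trace(a) - trace(b a^-1 b^-1)  (eliminate a^-1) = x^2*y*z - x*y^2 - x*z^2 + x
trace(a^-1 b) = trace(b) * trace(a) - trace(b a)  (eliminate a^-1) = x*y - z
trace(a^-1 b a^-1) = trace(a^-1 b) * trace(a) - trace(a^-1 b a)  (eliminate a^-1) = x^2*y - x*z - y
trace(a^-2 b a^-1) = trace(a^-1 b a^-1) * trace(a) - trace(a^-1 b)  (eliminate a^-1) = x^3*y - x^2*z - 2*x*y + z
trace(b^-1 a^-2 b a^-1 b^-1) = trace(b^-1 a^-2 b a^-1) * trace(b) - trace(b^-1 a^-2 b a^-1 b)  (eliminate b^-1) = x^2*y^2*z - x^3*y - x*y^3 - x*y*z^2 + x^2*z + 3*x*y - z
trace(a^2) = trace(a) * trace(a) - trace(1)  (reduce the a square) = x^2 - 2
trace(a b^2 a) = trace(b) * trace(a^2 b) - trace(a^2)  (reduce the b square) = x*y*z - x^2 - y^2 + 2
trace(a b^2 a b) = trace(b) * trace(a b a b) - trace(a b a)  (reduce the b square) = y*z^2 - x*z - y
trace(b a b^-1 a b) = trace(a b^2 a) * trace(b) - trace(a b^2 a b)  (eliminate b^-1) = x*y^2*z - x^2*y - y^3 - y*z^2 + x*z + 3*y
trace(b a b) = trace(b) * trace(a b) - trace(a)  (reduce the b square) = y*z - x
trace(a b a b a) = trace(a) * trace(b a b a) - trace(b a b)  (reduce the a square) = x*z^2 - y*z - x
trace(a b a b a b) = trace(b a) * trace(b a b a) - trace(b^-1 a^-1)  (split on b) = z^3 - 3*z
trace(b a b^-1 a b a) = trace(a b a b a) * trace(b) - trace(a b a b a b)  (eliminate b^-1) = x*y*z^2 - y^2*z - z^3 - x*y + 3*z
trace(b a^-1 b a b^-1 a) = trace(b a b^-1 a b) * trace(a) - trace(b a b^-1 a b a)  (eliminate a^-1) = x^2*y^2*z - x^3*y - x*y^3 - 2*x*y*z^2 + x^2*z + y^2*z + z^3 + 4*x*y - 3*z
trace(a b^-1 a^-1 b a^-1 b) = trace(b a^-1 b a b^-1) * trace(a) - trace(b a^-1 b a b^-1 a)  (eliminate a^-1) = -x^2*y^2*z + x^3*y + x*y^3 + 2*x*y*z^2 - x^2*z - y^2*z - z^3 - 3*x*y + 3*z
trace(a^-1 b a^-1 b^-1 a b^-1) = trace(a b^-1 a^-1 b a^-1) * trace(b) - trace(a b^-1 a^-1 b a^-1 b)  (eliminate b^-1) = x^2*y^2*z - x^3*y - x*y^3 - 2*x*y*z^2 + x^2*z + y^2*z + z^3 + 4*x*y - 3*z
trace(b^-1 a^-2 b a^-1 b^-1 a) = trace(a^-1 b a^-1 b^-1 a b^-1) * trace(a) - trace(a^-1 b a^-1 b^-1 a b^-1 a)  (eliminate a^-1) = x^3*y^2*z - x^4*y - x^2*y^3 - 2*x^2*y*z^2 + x^3*z + x*y^2*z + x*z^3 + 4*x^2*y - 3*x*z - y
assemble the triple (trace(r) - 2; trace(r a) - x; trace(r b) - y)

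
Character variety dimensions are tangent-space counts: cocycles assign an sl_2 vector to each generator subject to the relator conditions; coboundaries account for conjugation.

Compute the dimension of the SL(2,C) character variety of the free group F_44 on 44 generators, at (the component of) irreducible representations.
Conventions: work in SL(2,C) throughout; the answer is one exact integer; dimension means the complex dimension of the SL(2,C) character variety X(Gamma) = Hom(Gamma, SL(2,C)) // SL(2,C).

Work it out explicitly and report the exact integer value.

Gamma = F_44 has 44 generators and no relators.
So Z^1 = (sl_2)^44 in full: dim Z^1 = 132.
At an irreducible rho the centralizer of the image in sl_2 is 0, so the coboundary map sl_2 -> Z^1 is injective: dim B^1 = 3.
Therefore dim X = 132 - 3 = 129.

129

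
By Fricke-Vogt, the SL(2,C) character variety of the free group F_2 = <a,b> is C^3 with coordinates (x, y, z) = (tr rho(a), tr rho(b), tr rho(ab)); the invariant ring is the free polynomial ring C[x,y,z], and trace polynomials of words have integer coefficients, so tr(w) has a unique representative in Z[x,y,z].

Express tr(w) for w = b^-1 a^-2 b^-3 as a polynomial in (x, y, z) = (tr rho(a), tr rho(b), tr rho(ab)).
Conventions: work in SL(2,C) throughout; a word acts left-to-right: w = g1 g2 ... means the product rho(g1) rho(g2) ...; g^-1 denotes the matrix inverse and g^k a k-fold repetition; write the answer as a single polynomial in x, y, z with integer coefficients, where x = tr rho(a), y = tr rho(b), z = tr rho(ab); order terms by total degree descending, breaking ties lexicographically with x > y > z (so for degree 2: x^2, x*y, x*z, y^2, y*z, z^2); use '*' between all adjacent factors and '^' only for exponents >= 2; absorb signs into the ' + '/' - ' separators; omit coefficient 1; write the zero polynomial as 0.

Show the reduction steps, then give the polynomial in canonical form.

x*y^3*z - x^2*y^2 - y^4 - 2*x*y*z + x^2 + 4*y^2 - 2

use: tr(b^-1) = tr(b) = y
tr(b^-1 a) = tr(a)*tr(b) - tr(a b) = x*y - z
tr(a^-1 b^-1) = tr(b^-1)*tr(a) - tr(b^-1 a) = z
apply: tr(b^-1 a^-2) = tr(a^-1 b^-1)*tr(a) - tr(a^-1 b^-1 a) = x*z - y
tr(a^-2) = tr(a^-1)*tr(a) - tr(1) = x^2 - 2
use: tr(a^-2 b^-2) = tr(b^-1 a^-2)*tr(b) - tr(b^-1 a^-2 b) = x*y*z - x^2 - y^2 + 2
tr(b^-1 a^-2 b^-2) = tr(a^-2 b^-2)*tr(b) - tr(a^-2 b^-1) = x*y^2*z - x^2*y - y^3 - x*z + 3*y
apply: tr(b^-1 a^-2 b^-3) = tr(b^-1 a^-2 b^-2)*tr(b) - tr(b^-1 a^-2 b^-1) = x*y^3*z - x^2*y^2 - y^4 - 2*x*y*z + x^2 + 4*y^2 - 2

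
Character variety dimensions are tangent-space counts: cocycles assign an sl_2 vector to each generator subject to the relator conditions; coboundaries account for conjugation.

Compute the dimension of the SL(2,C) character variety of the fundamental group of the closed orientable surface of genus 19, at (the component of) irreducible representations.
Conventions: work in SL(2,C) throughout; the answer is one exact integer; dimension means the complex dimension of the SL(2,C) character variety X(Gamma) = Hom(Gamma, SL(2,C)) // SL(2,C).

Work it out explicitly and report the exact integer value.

Gamma = pi_1(Sigma_19) = < a_1, b_1, ..., a_19, b_19 | prod [a_i, b_i] > has 2g = 38 generators and 1 relator.
Before the relator condition, cocycle space has dim 3*38 = 114.
H^2 = coker(d_2) is dual to H^0 = 0 at irreducible rho (Poincare duality), so d_2 is onto: dim Z^1 = 111.
dim B^1 = 3 (coboundaries, injective at irreducible rho).
dim H^1 = 111 - 3 = 108 = dim X.

108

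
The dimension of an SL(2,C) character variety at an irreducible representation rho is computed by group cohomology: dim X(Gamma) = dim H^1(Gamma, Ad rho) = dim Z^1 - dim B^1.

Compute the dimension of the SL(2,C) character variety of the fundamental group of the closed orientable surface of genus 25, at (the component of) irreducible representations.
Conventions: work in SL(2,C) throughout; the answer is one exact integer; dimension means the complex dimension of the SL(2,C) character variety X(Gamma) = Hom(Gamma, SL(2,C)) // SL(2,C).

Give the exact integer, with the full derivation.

144

Gamma = pi_1(Sigma_25) = < a_1, b_1, ..., a_25, b_25 | prod [a_i, b_i] > has 2g = 50 generators and 1 relator.
A cocycle assigns one sl_2 vector per generator subject to the relator condition d_2(z) = 0: dim of the unconstrained space is 3*2g = 150.
d_2 is surjective at irreducible rho (its cokernel H^2 is dual to H^0 = 0), so dim Z^1 = 150 - 3 = 147.
Coboundaries contribute dim B^1 = 3 (injective at irreducible rho).
dim X = dim H^1 = 147 - 3 = 144.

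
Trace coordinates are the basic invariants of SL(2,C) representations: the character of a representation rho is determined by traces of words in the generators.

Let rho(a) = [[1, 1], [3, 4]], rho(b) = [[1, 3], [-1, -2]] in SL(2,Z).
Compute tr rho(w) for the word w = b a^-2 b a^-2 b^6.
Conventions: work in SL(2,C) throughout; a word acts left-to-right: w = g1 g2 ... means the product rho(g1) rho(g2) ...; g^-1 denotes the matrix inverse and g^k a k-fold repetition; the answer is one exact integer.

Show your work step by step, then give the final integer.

rho(b) = [[1, 3], [-1, -2]]
... * rho(a^-1) = [[4, -1], [-3, 1]]  ->  [[-5, 2], [2, -1]]
... * rho(a^-1) = [[4, -1], [-3, 1]]  ->  [[-26, 7], [11, -3]]
... * rho(b) = [[1, 3], [-1, -2]]  ->  [[-33, -92], [14, 39]]
... * rho(a^-1) = [[4, -1], [-3, 1]]  ->  [[144, -59], [-61, 25]]
... * rho(a^-1) = [[4, -1], [-3, 1]]  ->  [[753, -203], [-319, 86]]
... * rho(b) = [[1, 3], [-1, -2]]  ->  [[956, 2665], [-405, -1129]]
... * rho(b) = [[1, 3], [-1, -2]]  ->  [[-1709, -2462], [724, 1043]]
... * rho(b) = [[1, 3], [-1, -2]]  ->  [[753, -203], [-319, 86]]
... * rho(b) = [[1, 3], [-1, -2]]  ->  [[956, 2665], [-405, -1129]]
... * rho(b) = [[1, 3], [-1, -2]]  ->  [[-1709, -2462], [724, 1043]]
... * rho(b) = [[1, 3], [-1, -2]]  ->  [[753, -203], [-319, 86]]
tr = 753 + 86 = 839

839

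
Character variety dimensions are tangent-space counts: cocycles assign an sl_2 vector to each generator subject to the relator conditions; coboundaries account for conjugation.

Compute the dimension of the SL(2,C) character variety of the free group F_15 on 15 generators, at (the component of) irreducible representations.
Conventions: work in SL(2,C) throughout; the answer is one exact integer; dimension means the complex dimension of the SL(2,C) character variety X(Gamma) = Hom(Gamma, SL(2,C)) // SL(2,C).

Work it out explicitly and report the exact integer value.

42

Gamma = F_15 has 15 generators and no relators.
A cocycle picks one sl_2 vector per generator freely, giving dim Z^1 = 3*15 = 45.
Irreducibility makes the coboundary map sl_2 -> Z^1 injective (trivial centralizer), so dim B^1 = 3.
Therefore dim X = 45 - 3 = 42.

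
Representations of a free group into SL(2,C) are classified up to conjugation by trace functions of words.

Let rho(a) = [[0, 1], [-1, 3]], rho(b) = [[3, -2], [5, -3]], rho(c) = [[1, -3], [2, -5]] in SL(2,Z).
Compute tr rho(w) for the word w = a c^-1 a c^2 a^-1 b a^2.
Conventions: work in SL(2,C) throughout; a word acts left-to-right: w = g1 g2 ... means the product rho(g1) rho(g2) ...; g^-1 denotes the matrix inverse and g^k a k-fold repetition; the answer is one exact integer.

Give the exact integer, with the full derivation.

rho(a) = [[0, 1], [-1, 3]]
... * rho(c^-1) = [[-5, 3], [-2, 1]]  ->  [[-2, 1], [-1, 0]]
... * rho(a) = [[0, 1], [-1, 3]]  ->  [[-1, 1], [0, -1]]
... * rho(c) = [[1, -3], [2, -5]]  ->  [[1, -2], [-2, 5]]
... * rho(c) = [[1, -3], [2, -5]]  ->  [[-3, 7], [8, -19]]
... * rho(a^-1) = [[3, -1], [1, 0]]  ->  [[-2, 3], [5, -8]]
... * rho(b) = [[3, -2], [5, -3]]  ->  [[9, -5], [-25, 14]]
... * rho(a) = [[0, 1], [-1, 3]]  ->  [[5, -6], [-14, 17]]
... * rho(a) = [[0, 1], [-1, 3]]  ->  [[6, -13], [-17, 37]]
tr = 6 + 37 = 43

43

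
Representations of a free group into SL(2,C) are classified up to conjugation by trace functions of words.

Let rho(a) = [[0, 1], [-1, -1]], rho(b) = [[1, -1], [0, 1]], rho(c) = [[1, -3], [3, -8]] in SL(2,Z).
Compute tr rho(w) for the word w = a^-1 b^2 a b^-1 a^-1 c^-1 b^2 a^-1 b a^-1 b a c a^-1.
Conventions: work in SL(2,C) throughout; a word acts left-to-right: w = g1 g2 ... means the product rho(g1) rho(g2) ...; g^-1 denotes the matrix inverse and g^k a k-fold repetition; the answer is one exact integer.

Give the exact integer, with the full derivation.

rho(a^-1) = [[-1, -1], [1, 0]]
... * rho(b) = [[1, -1], [0, 1]]  ->  [[-1, 0], [1, -1]]
... * rho(b) = [[1, -1], [0, 1]]  ->  [[-1, 1], [1, -2]]
... * rho(a) = [[0, 1], [-1, -1]]  ->  [[-1, -2], [2, 3]]
... * rho(b^-1) = [[1, 1], [0, 1]]  ->  [[-1, -3], [2, 5]]
... * rho(a^-1) = [[-1, -1], [1, 0]]  ->  [[-2, 1], [3, -2]]
... * rho(c^-1) = [[-8, 3], [-3, 1]]  ->  [[13, -5], [-18, 7]]
... * rho(b) = [[1, -1], [0, 1]]  ->  [[13, -18], [-18, 25]]
... * rho(b) = [[1, -1], [0, 1]]  ->  [[13, -31], [-18, 43]]
... * rho(a^-1) = [[-1, -1], [1, 0]]  ->  [[-44, -13], [61, 18]]
... * rho(b) = [[1, -1], [0, 1]]  ->  [[-44, 31], [61, -43]]
... * rho(a^-1) = [[-1, -1], [1, 0]]  ->  [[75, 44], [-104, -61]]
... * rho(b) = [[1, -1], [0, 1]]  ->  [[75, -31], [-104, 43]]
... * rho(a) = [[0, 1], [-1, -1]]  ->  [[31, 106], [-43, -147]]
... * rho(c) = [[1, -3], [3, -8]]  ->  [[349, -941], [-484, 1305]]
... * rho(a^-1) = [[-1, -1], [1, 0]]  ->  [[-1290, -349], [1789, 484]]
tr = -1290 + 484 = -806

-806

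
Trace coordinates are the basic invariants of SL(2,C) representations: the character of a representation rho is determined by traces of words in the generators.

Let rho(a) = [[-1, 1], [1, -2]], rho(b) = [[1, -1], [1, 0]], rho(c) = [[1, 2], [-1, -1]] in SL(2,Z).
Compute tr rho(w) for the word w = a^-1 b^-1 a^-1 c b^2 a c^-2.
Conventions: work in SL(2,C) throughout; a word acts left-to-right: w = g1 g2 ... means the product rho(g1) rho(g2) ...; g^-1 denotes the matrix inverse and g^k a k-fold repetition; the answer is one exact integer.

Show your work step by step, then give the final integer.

4

rho(a^-1) = [[-2, -1], [-1, -1]]
... * rho(b^-1) = [[0, 1], [-1, 1]]  ->  [[1, -3], [1, -2]]
... * rho(a^-1) = [[-2, -1], [-1, -1]]  ->  [[1, 2], [0, 1]]
... * rho(c) = [[1, 2], [-1, -1]]  ->  [[-1, 0], [-1, -1]]
... * rho(b) = [[1, -1], [1, 0]]  ->  [[-1, 1], [-2, 1]]
... * rho(b) = [[1, -1], [1, 0]]  ->  [[0, 1], [-1, 2]]
... * rho(a) = [[-1, 1], [1, -2]]  ->  [[1, -2], [3, -5]]
... * rho(c^-1) = [[-1, -2], [1, 1]]  ->  [[-3, -4], [-8, -11]]
... * rho(c^-1) = [[-1, -2], [1, 1]]  ->  [[-1, 2], [-3, 5]]
tr = -1 + 5 = 4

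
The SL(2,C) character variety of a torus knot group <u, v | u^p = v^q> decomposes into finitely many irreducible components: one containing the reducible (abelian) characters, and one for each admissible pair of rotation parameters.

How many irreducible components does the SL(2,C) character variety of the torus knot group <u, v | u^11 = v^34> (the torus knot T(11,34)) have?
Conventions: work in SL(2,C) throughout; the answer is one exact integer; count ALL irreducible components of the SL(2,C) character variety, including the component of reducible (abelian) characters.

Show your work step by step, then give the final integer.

Gamma = < u, v | u^11 = v^34 > (torus knot T(11,34)); the central element u^11 = v^34 acts as +I or -I in any irreducible SL(2,C) representation.
On an irreducible component, tr(u) is locked at 2*cos(pi*alpha/11) for some alpha in 1..10, and tr(v) at 2*cos(pi*beta/34) for some beta in 1..33.
u^11 = (-1)^alpha I and v^34 = (-1)^beta I must agree, so alpha and beta have equal parity.
Enumerate parity-matched pairs: 5*17 odd-odd plus 5*16 even-even gives 165.
Total: 165 irreducible-character components + 1 reducible (abelian) component = 166.

166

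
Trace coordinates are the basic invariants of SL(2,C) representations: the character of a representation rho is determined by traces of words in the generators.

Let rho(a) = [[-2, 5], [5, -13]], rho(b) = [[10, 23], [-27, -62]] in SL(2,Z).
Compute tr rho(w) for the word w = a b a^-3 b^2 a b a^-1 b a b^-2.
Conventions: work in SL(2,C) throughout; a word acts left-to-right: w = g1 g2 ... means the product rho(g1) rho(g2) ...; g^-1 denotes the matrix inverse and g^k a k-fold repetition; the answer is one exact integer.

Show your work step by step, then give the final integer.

rho(a) = [[-2, 5], [5, -13]]
... * rho(b) = [[10, 23], [-27, -62]]  ->  [[-155, -356], [401, 921]]
... * rho(a^-1) = [[-13, -5], [-5, -2]]  ->  [[3795, 1487], [-9818, -3847]]
... * rho(a^-1) = [[-13, -5], [-5, -2]]  ->  [[-56770, -21949], [146869, 56784]]
... * rho(a^-1) = [[-13, -5], [-5, -2]]  ->  [[847755, 327748], [-2193217, -847913]]
... * rho(b) = [[10, 23], [-27, -62]]  ->  [[-371646, -822011], [961481, 2126615]]
... * rho(b) = [[10, 23], [-27, -62]]  ->  [[18477837, 42416824], [-47803795, -109736067]]
... * rho(a) = [[-2, 5], [5, -13]]  ->  [[175128446, -459029527], [-453072745, 1187549896]]
... * rho(b) = [[10, 23], [-27, -62]]  ->  [[14145081689, 32487784932], [-36594574642, -84048766687]]
... * rho(a^-1) = [[-13, -5], [-5, -2]]  ->  [[-346324986617, -135700978309], [895973303781, 351070406584]]
... * rho(b) = [[10, 23], [-27, -62]]  ->  [[200676548173, 447985962967], [-519167939958, -1158979221245]]
... * rho(a) = [[-2, 5], [5, -13]]  ->  [[1838576718489, -4820434777706], [-4756560226309, 12470890176395]]
... * rho(b^-1) = [[-62, -23], [27, 10]]  ->  [[-244143495544380, -90491612302307], [631620768793823, 234109786969057]]
... * rho(b^-1) = [[-62, -23], [27, 10]]  ->  [[12693623191589271, 4710384274497670], [-32839523417052487, -12186179812567359]]
tr = 12693623191589271 + -12186179812567359 = 507443379021912

507443379021912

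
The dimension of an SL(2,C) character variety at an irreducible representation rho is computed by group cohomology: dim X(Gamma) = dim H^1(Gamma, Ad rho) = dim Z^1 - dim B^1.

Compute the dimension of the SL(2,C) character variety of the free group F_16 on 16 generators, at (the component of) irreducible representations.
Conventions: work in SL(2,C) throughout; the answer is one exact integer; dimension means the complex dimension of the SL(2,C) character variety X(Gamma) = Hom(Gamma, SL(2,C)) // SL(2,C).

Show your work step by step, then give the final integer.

Gamma = F_16 has 16 generators and no relators.
Z^1(Gamma, Ad rho) = (sl_2)^16: a cocycle is a free choice of one sl_2 vector per generator, so dim Z^1 = 3*16 = 48.
At an irreducible rho the centralizer of the image in sl_2 is 0, so the coboundary map sl_2 -> Z^1 is injective: dim B^1 = 3.
Therefore dim X = 48 - 3 = 45.

45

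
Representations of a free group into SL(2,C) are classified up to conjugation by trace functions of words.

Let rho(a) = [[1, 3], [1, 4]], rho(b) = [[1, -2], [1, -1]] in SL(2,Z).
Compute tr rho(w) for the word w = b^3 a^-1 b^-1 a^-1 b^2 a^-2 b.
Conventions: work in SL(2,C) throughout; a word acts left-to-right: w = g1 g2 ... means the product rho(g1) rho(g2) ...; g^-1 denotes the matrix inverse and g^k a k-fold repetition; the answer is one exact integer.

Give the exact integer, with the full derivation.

rho(b) = [[1, -2], [1, -1]]
... * rho(b) = [[1, -2], [1, -1]]  ->  [[-1, 0], [0, -1]]
... * rho(b) = [[1, -2], [1, -1]]  ->  [[-1, 2], [-1, 1]]
... * rho(a^-1) = [[4, -3], [-1, 1]]  ->  [[-6, 5], [-5, 4]]
... * rho(b^-1) = [[-1, 2], [-1, 1]]  ->  [[1, -7], [1, -6]]
... * rho(a^-1) = [[4, -3], [-1, 1]]  ->  [[11, -10], [10, -9]]
... * rho(b) = [[1, -2], [1, -1]]  ->  [[1, -12], [1, -11]]
... * rho(b) = [[1, -2], [1, -1]]  ->  [[-11, 10], [-10, 9]]
... * rho(a^-1) = [[4, -3], [-1, 1]]  ->  [[-54, 43], [-49, 39]]
... * rho(a^-1) = [[4, -3], [-1, 1]]  ->  [[-259, 205], [-235, 186]]
... * rho(b) = [[1, -2], [1, -1]]  ->  [[-54, 313], [-49, 284]]
tr = -54 + 284 = 230

230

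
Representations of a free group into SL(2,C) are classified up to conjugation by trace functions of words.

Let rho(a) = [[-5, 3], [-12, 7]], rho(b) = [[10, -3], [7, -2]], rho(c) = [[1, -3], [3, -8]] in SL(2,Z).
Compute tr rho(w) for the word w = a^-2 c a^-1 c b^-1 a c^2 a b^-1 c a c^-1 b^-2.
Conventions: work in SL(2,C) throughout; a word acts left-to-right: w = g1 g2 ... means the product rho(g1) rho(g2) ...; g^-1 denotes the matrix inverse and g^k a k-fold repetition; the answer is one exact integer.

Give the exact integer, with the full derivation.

1015366691

rho(a^-1) = [[7, -3], [12, -5]]
... * rho(a^-1) = [[7, -3], [12, -5]]  ->  [[13, -6], [24, -11]]
... * rho(c) = [[1, -3], [3, -8]]  ->  [[-5, 9], [-9, 16]]
... * rho(a^-1) = [[7, -3], [12, -5]]  ->  [[73, -30], [129, -53]]
... * rho(c) = [[1, -3], [3, -8]]  ->  [[-17, 21], [-30, 37]]
... * rho(b^-1) = [[-2, 3], [-7, 10]]  ->  [[-113, 159], [-199, 280]]
... * rho(a) = [[-5, 3], [-12, 7]]  ->  [[-1343, 774], [-2365, 1363]]
... * rho(c) = [[1, -3], [3, -8]]  ->  [[979, -2163], [1724, -3809]]
... * rho(c) = [[1, -3], [3, -8]]  ->  [[-5510, 14367], [-9703, 25300]]
... * rho(a) = [[-5, 3], [-12, 7]]  ->  [[-144854, 84039], [-255085, 147991]]
... * rho(b^-1) = [[-2, 3], [-7, 10]]  ->  [[-298565, 405828], [-525767, 714655]]
... * rho(c) = [[1, -3], [3, -8]]  ->  [[918919, -2350929], [1618198, -4139939]]
... * rho(a) = [[-5, 3], [-12, 7]]  ->  [[23616553, -13699746], [41588278, -24124979]]
... * rho(c^-1) = [[-8, 3], [-3, 1]]  ->  [[-147833186, 57149913], [-260331287, 100639855]]
... * rho(b^-1) = [[-2, 3], [-7, 10]]  ->  [[-104383019, 127999572], [-183816411, 225404689]]
... * rho(b^-1) = [[-2, 3], [-7, 10]]  ->  [[-687230966, 966846663], [-1210200001, 1702597657]]
tr = -687230966 + 1702597657 = 1015366691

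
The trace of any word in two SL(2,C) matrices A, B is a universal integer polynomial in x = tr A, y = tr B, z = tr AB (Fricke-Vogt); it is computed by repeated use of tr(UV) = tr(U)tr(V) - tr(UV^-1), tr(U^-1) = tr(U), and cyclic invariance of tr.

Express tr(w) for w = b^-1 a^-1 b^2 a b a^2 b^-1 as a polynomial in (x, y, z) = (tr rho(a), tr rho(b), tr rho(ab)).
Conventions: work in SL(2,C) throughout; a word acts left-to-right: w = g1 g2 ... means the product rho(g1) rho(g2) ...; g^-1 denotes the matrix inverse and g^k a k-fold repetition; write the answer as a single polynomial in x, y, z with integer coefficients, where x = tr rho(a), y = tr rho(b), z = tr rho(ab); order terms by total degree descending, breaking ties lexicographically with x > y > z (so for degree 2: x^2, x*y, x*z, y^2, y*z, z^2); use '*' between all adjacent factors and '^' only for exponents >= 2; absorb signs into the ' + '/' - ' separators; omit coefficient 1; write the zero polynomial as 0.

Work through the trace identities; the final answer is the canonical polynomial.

tr(a b a b) = tr(b a) tr(b a) - tr(1)  (split on b) = z^2 - 2
and tr(a b a) = tr(a) tr(b a) - tr(b)  (reduce the a square) = x*z - y
next, tr(b^2 a b a) = tr(b) tr(a b a b) - tr(a b a)  (reduce the b square) = y*z^2 - x*z - y
next, tr(a b^2) = tr(b) tr(a b) - tr(a)  (reduce the b square) = y*z - x
next, tr(b^2 a b) = tr(b) tr(a b^2) - tr(a b)  (reduce the b square) = y^2*z - x*y - z
tr(b a b a^2 b) = tr(a) tr(b^2 a b a) - tr(b^2 a b)  (reduce the a square) = x*y*z^2 - x^2*z - y^2*z + z
tr(b a b a^2) = tr(a) tr(b a b a) - tr(b a b)  (reduce the a square) = x*z^2 - y*z - x
tr(b^2 a b a^2 b) = tr(b) tr(b a b a^2 b) - tr(b a b a^2)  (reduce the b square) = x*y^2*z^2 - x^2*y*z - y^3*z - x*z^2 + 2*y*z + x
next, tr(a b a b a b) = tr(b a b a) tr(b a) - tr(a b)  (split on b) = z^3 - 3*z
next, tr(b a b^2 a b a) = tr(b) tr(a b a b a b) - tr(a b a b a)  (reduce the b square) = y*z^3 - x*z^2 - 2*y*z + x
tr(b^2) = tr(b) tr(b) - tr(1)  (reduce the b square) = y^2 - 2
tr(a b^2 a) = tr(a) tr(b^2 a) - tr(b^2)  (reduce the a square) = x*y*z - x^2 - y^2 + 2
and tr(b a b^2 a b) = tr(b) tr(a b^2 a b) - tr(a b^2 a)  (reduce the b square) = y^2*z^2 - 2*x*y*z + x^2 - 2
and tr(b^2 a b a^2 b a) = tr(a) tr(b a b^2 a b a) - tr(b a b^2 a b)  (reduce the a square) = x*y*z^3 - x^2*z^2 - y^2*z^2 + 2
next, tr(a^-1 b^2 a b a^2 b) = tr(b^2 a b a^2 b) tr(a) - tr(b^2 a b a^2 b a)  (eliminate a^-1) = x^2*y^2*z^2 - x^3*y*z - x*y^3*z - x*y*z^3 + y^2*z^2 + 2*x*y*z + x^2 - 2
tr(a^-1 b^2 a b a^2 b^-1) = tr(a^-1 b^2 a b a^2) tr(b) - tr(a^-1 b^2 a b a^2 b)  (eliminate b^-1) = -x^2*y^2*z^2 + x^3*y*z + x*y^3*z + x*y*z^3 - 3*x*y*z - x^2 - y^2 + 2
next, tr(b^-1 a^-1 b^2 a b a^2 b^-1) = tr(a^-1 b^2 a b a^2 b^-1) tr(b) - tr(a^-1 b^2 a b a^2)  (eliminate b^-1) = -x^2*y^3*z^2 + x^3*y^2*z + x*y^4*z + x*y^2*z^3 - 3*x*y^2*z - x^2*y - y^3 - y*z^2 + x*z + 3*y

-x^2*y^3*z^2 + x^3*y^2*z + x*y^4*z + x*y^2*z^3 - 3*x*y^2*z - x^2*y - y^3 - y*z^2 + x*z + 3*y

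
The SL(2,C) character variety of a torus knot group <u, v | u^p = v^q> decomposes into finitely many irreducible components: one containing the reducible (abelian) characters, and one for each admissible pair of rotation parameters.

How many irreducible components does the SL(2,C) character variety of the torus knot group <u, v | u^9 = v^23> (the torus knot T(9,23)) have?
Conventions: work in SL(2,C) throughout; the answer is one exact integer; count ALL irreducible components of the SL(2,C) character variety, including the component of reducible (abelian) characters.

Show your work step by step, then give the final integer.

89

For T(9,23): irreducibility forces the central element u^9 = v^23 to one of +I, -I.
On an irreducible component, tr(u) is locked at 2*cos(pi*alpha/9) for some alpha in 1..8, and tr(v) at 2*cos(pi*beta/23) for some beta in 1..22.
The two central values (-1)^alpha I and (-1)^beta I must be the same matrix, so alpha and beta share a parity.
count pairs: odd alpha (4 choices) x odd beta (11), plus even alpha (4) x even beta (11): 4*11 + 4*11 = 88.
That is 88 components of irreducible characters, and with the reducible (abelian) component the total is 89.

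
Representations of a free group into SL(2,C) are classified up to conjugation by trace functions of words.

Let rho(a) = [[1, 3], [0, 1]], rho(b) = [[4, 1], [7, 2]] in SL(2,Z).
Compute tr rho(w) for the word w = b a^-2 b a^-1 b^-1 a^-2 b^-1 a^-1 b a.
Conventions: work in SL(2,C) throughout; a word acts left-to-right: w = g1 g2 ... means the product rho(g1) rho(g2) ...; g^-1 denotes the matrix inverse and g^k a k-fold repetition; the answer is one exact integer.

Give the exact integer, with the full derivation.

rho(b) = [[4, 1], [7, 2]]
... * rho(a^-1) = [[1, -3], [0, 1]]  ->  [[4, -11], [7, -19]]
... * rho(a^-1) = [[1, -3], [0, 1]]  ->  [[4, -23], [7, -40]]
... * rho(b) = [[4, 1], [7, 2]]  ->  [[-145, -42], [-252, -73]]
... * rho(a^-1) = [[1, -3], [0, 1]]  ->  [[-145, 393], [-252, 683]]
... * rho(b^-1) = [[2, -1], [-7, 4]]  ->  [[-3041, 1717], [-5285, 2984]]
... * rho(a^-1) = [[1, -3], [0, 1]]  ->  [[-3041, 10840], [-5285, 18839]]
... * rho(a^-1) = [[1, -3], [0, 1]]  ->  [[-3041, 19963], [-5285, 34694]]
... * rho(b^-1) = [[2, -1], [-7, 4]]  ->  [[-145823, 82893], [-253428, 144061]]
... * rho(a^-1) = [[1, -3], [0, 1]]  ->  [[-145823, 520362], [-253428, 904345]]
... * rho(b) = [[4, 1], [7, 2]]  ->  [[3059242, 894901], [5316703, 1555262]]
... * rho(a) = [[1, 3], [0, 1]]  ->  [[3059242, 10072627], [5316703, 17505371]]
tr = 3059242 + 17505371 = 20564613

20564613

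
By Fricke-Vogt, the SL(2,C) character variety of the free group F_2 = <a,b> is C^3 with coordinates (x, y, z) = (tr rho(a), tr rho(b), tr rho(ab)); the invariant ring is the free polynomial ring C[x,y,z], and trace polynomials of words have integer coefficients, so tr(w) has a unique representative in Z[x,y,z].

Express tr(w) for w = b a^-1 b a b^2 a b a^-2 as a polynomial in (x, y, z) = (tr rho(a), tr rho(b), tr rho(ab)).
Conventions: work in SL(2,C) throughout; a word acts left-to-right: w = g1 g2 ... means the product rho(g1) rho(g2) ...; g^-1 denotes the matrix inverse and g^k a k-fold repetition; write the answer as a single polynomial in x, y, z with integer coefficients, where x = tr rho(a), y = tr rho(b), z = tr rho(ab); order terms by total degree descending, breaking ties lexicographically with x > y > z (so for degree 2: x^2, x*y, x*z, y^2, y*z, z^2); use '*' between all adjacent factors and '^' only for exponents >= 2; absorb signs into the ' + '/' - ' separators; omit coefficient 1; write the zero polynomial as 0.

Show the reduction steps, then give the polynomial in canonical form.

trace(a b a b) = trace(a b)*trace(a b) - trace(1)  (split on a) = z^2 - 2
trace(a b a) = trace(a)*trace(b a) - trace(b)  (reduce the a square) = x*z - y
trace(a b^2 a b) = trace(b)*trace(a b a b) - trace(a b a)  (reduce the b square) = y*z^2 - x*z - y
trace(a^2) = trace(a)*trace(a) - trace(1)  (reduce the a square) = x^2 - 2
trace(a b^2 a) = trace(b)*trace(a^2 b) - trace(a^2)  (reduce the b square) = x*y*z - x^2 - y^2 + 2
trace(a b^2 a b^2) = trace(b)*trace(a b^2 a b) - trace(a b^2 a)  (reduce the b square) = y^2*z^2 - 2*x*y*z + x^2 - 2
trace(b^2 a b^2 a b) = trace(b)*trace(a b^2 a b^2) - trace(a b^2 a b)  (reduce the b square) = y^3*z^2 - 2*x*y^2*z + x^2*y - y*z^2 + x*z - y
trace(a b a b a b) = trace(a b)*trace(a b a b) - trace(a^-1 b^-1)  (split on a) = z^3 - 3*z
trace(b a b) = trace(b)*trace(a b) - trace(a)  (reduce the b square) = y*z - x
trace(a b a b a) = trace(a)*trace(b a b a) - trace(b a b)  (reduce the a square) = x*z^2 - y*z - x
trace(a b^2 a b a b) = trace(b)*trace(a b a b a b) - trace(a b a b a)  (reduce the b square) = y*z^3 - x*z^2 - 2*y*z + x
trace(b^2 a b) = trace(b)*trace(a b^2) - trace(a b)  (reduce the b square) = y^2*z - x*y - z
trace(a b^2 a b a) = trace(a)*trace(b^2 a b a) - trace(b^2 a b)  (reduce the a square) = x*y*z^2 - x^2*z - y^2*z + z
trace(b^2 a b^2 a b a) = trace(b)*trace(a b^2 a b a b) - trace(a b^2 a b a)  (reduce the b square) = y^2*z^3 - 2*x*y*z^2 + x^2*z - y^2*z + x*y - z
trace(b a b^2 a b a^-1 b) = trace(b^2 a b^2 a b)*trace(a) - trace(b^2 a b^2 a b a)  (eliminate a^-1) = x*y^3*z^2 - 2*x^2*y^2*z - y^2*z^3 + x^3*y + x*y*z^2 + y^2*z - 2*x*y + z
trace(a b a b a b a b) = trace(a b a b a b)*trace(a b) - trace(b a b a)  (split on a) = z^4 - 4*z^2 + 2
trace(a b a b a b a) = trace(a)*trace(b a b a b a) - trace(b a b a b)  (reduce the a square) = x*z^3 - y*z^2 - 2*x*z + y
trace(b a b a b^2 a b a) = trace(b)*trace(a b a b a b a b) - trace(a b a b a b a)  (reduce the b square) = y*z^4 - x*z^3 - 3*y*z^2 + 2*x*z + y
trace(b a b^2 a b a^-1 b a) = trace(b a b a b^2 a b)*trace(a) - trace(b a b a b^2 a b a)  (eliminate a^-1) = x*y^2*z^3 - 2*x^2*y*z^2 - y*z^4 + x^3*z - x*y^2*z + x*z^3 + x^2*y + 3*y*z^2 - 3*x*z - y
trace(a^-1 b a^-1 b a b^2 a b) = trace(b a b^2 a b a^-1 b)*trace(a) - trace(b a b^2 a b a^-1 b a)  (eliminate a^-1) = x^2*y^3*z^2 - 2*x^3*y^2*z - 2*x*y^2*z^3 + x^4*y + 3*x^2*y*z^2 + y*z^4 - x^3*z + 2*x*y^2*z - x*z^3 - 3*x^2*y - 3*y*z^2 + 4*x*z + y
trace(b a^-1 b a b^2 a b) = trace(b a b^2 a b^2)*trace(a) - trace(b a b^2 a b^2 a)  (eliminate a^-1) = x*y^3*z^2 - 2*x^2*y^2*z - y^2*z^3 + x^3*y + x*y*z^2 + y^2*z - 2*x*y + z
trace(b a^-1 b a b^2 a b a^-2) = trace(a^-1 b a^-1 b a b^2 a b)*trace(a) - trace(a^-1 b a^-1 b a b^2 a b a)  (eliminate a^-1) = x^3*y^3*z^2 - 2*x^4*y^2*z - 2*x^2*y^2*z^3 + x^5*y + 3*x^3*y*z^2 - x*y^3*z^2 + x*y*z^4 - x^4*z + 4*x^2*y^2*z - x^2*z^3 + y^2*z^3 - 4*x^3*y - 4*x*y*z^2 + 4*x^2*z - y^2*z + 3*x*y - z

x^3*y^3*z^2 - 2*x^4*y^2*z - 2*x^2*y^2*z^3 + x^5*y + 3*x^3*y*z^2 - x*y^3*z^2 + x*y*z^4 - x^4*z + 4*x^2*y^2*z - x^2*z^3 + y^2*z^3 - 4*x^3*y - 4*x*y*z^2 + 4*x^2*z - y^2*z + 3*x*y - z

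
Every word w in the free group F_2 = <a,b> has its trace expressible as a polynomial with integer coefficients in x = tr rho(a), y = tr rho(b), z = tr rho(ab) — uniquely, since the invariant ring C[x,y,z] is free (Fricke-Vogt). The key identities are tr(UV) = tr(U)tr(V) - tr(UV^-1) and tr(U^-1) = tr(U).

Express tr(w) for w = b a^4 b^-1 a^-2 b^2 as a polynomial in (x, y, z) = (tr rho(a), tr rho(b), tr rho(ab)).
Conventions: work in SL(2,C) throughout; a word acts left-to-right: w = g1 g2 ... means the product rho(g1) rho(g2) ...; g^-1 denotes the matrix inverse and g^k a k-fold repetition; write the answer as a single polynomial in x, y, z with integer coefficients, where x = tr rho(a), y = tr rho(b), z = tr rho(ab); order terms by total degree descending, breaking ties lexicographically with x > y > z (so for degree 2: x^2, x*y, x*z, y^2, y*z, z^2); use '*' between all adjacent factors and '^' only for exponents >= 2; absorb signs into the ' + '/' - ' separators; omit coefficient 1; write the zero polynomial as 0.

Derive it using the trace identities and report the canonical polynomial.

-x^5*y^3*z + x^6*y^2 + x^4*y^4 + x^4*y^2*z^2 + x^5*y*z + 2*x^3*y^3*z - x^6 - 7*x^4*y^2 - x^4*z^2 - 2*x^2*y^4 - 2*x^2*y^2*z^2 - 2*x^3*y*z + 6*x^4 + 10*x^2*y^2 + 2*x^2*z^2 + x*y*z - 9*x^2 - y^2 + 2

use: trace(b a^2) = trace(a) * trace(b a) - trace(b)  (reduce the a square) = x*z - y
apply: trace(b a^3) = trace(a) * trace(b a^2) - trace(b a)  (reduce the a square) = x^2*z - x*y - z
trace(a^4 b) = trace(a) * trace(b a^3) - trace(b a^2)  (reduce the a square) = x^3*z - x^2*y - 2*x*z + y
use: trace(a^2) = trace(a) * trace(a) - trace(1)  (reduce the a square) = x^2 - 2
trace(a^3) = trace(a) * trace(a^2) - trace(a)  (reduce the a square) = x^3 - 3*x
trace(a^4) = trace(a) * trace(a^3) - trace(a^2)  (reduce the a square) = x^4 - 4*x^2 + 2
apply: trace(b^2 a^4) = trace(b) * trace(a^4 b) - trace(a^4)  (reduce the b square) = x^3*y*z - x^4 - x^2*y^2 - 2*x*y*z + 4*x^2 + y^2 - 2
use: trace(a b^2) = trace(b) * trace(a b) - trace(a)  (reduce the b square) = y*z - x
apply: trace(b^3 a) = trace(b) * trace(a b^2) - trace(a b)  (reduce the b square) = y^2*z - x*y - z
use: trace(b^2) = trace(b) * trace(b) - trace(1)  (reduce the b square) = y^2 - 2
trace(b^3) = trace(b) * trace(b^2) - trace(b)  (reduce the b square) = y^3 - 3*y
apply: trace(a b^3 a) = trace(a) * trace(b^3 a) - trace(b^3)  (reduce the a square) = x*y^2*z - x^2*y - y^3 - x*z + 3*y
use: trace(b^3 a^3) = trace(a) * trace(a b^3 a) - trace(a b^3)  (reduce the a square) = x^2*y^2*z - x^3*y - x*y^3 - x^2*z - y^2*z + 4*x*y + z
trace(b^3 a^4) = trace(a) * trace(b^3 a^3) - trace(b^3 a^2)  (reduce the a square) = x^3*y^2*z - x^4*y - x^2*y^3 - x^3*z - 2*x*y^2*z + 5*x^2*y + y^3 + 2*x*z - 3*y
trace(a b^3 a^4) = trace(a) * trace(b^3 a^4) - trace(b^3 a^3)  (reduce the a square) = x^4*y^2*z - x^5*y - x^3*y^3 - x^4*z - 3*x^2*y^2*z + 6*x^3*y + 2*x*y^3 + 3*x^2*z + y^2*z - 7*x*y - z
trace(b a b a) = trace(a b) * trace(a b) - trace(1)  (split on a) = z^2 - 2
use: trace(a^2 b a b) = trace(a) * trace(b a b a) - trace(b a b)  (reduce the a square) = x*z^2 - y*z - x
use: trace(b a^2 b a b) = trace(b) * trace(a^2 b a b) - trace(a^2 b a)  (reduce the b square) = x*y*z^2 - x^2*z - y^2*z + z
use: trace(a b a b^3 a) = trace(b) * trace(b a^2 b a b) - trace(b a^2 b a)  (reduce the b square) = x*y^2*z^2 - x^2*y*z - y^3*z - x*z^2 + 2*y*z + x
apply: trace(b a b a b) = trace(b) * trace(a b a b) - trace(a b a)  (reduce the b square) = y*z^2 - x*z - y
trace(a b a b^3) = trace(b) * trace(b a b a b) - trace(b a b a)  (reduce the b square) = y^2*z^2 - x*y*z - y^2 - z^2 + 2
use: trace(a b a b^3 a^2) = trace(a) * trace(a b a b^3 a) - trace(a b a b^3)  (reduce the a square) = x^2*y^2*z^2 - x^3*y*z - x*y^3*z - x^2*z^2 - y^2*z^2 + 3*x*y*z + x^2 + y^2 + z^2 - 2
apply: trace(a b^3 a^4 b) = trace(a) * trace(a b a b^3 a^2) - trace(a b a b^3 a)  (reduce the a square) = x^3*y^2*z^2 - x^4*y*z - x^2*y^3*z - x^3*z^2 - 2*x*y^2*z^2 + 4*x^2*y*z + y^3*z + x^3 + x*y^2 + 2*x*z^2 - 2*y*z - 3*x
trace(b^3 a^4 b^-1 a) = trace(a b^3 a^4) * trace(b) - trace(a b^3 a^4 b)  (eliminate b^-1) = x^4*y^3*z - x^5*y^2 - x^3*y^4 - x^3*y^2*z^2 - 2*x^2*y^3*z + 6*x^3*y^2 + x^3*z^2 + 2*x*y^4 + 2*x*y^2*z^2 - x^2*y*z - x^3 - 8*x*y^2 - 2*x*z^2 + y*z + 3*x
apply: trace(a^-1 b^3 a^4 b^-1) = trace(b^3 a^4 b^-1) * trace(a) - trace(b^3 a^4 b^-1 a)  (eliminate a^-1) = -x^4*y^3*z + x^5*y^2 + x^3*y^4 + x^3*y^2*z^2 + x^4*y*z + 2*x^2*y^3*z - x^5 - 7*x^3*y^2 - x^3*z^2 - 2*x*y^4 - 2*x*y^2*z^2 - x^2*y*z + 5*x^3 + 9*x*y^2 + 2*x*z^2 - y*z - 5*x
trace(b a^4 b^-1 a^-2 b^2) = trace(a^-1 b^3 a^4 b^-1) * trace(a) - trace(a^-1 b^3 a^4 b^-1 a)  (eliminate a^-1) = -x^5*y^3*z + x^6*y^2 + x^4*y^4 + x^4*y^2*z^2 + x^5*y*z + 2*x^3*y^3*z - x^6 - 7*x^4*y^2 - x^4*z^2 - 2*x^2*y^4 - 2*x^2*y^2*z^2 - 2*x^3*y*z + 6*x^4 + 10*x^2*y^2 + 2*x^2*z^2 + x*y*z - 9*x^2 - y^2 + 2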